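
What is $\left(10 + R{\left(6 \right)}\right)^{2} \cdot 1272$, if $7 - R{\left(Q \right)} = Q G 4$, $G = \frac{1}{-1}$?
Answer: $2138232$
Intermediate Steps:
$G = -1$
$R{\left(Q \right)} = 7 + 4 Q$ ($R{\left(Q \right)} = 7 - Q \left(-1\right) 4 = 7 - - Q 4 = 7 - - 4 Q = 7 + 4 Q$)
$\left(10 + R{\left(6 \right)}\right)^{2} \cdot 1272 = \left(10 + \left(7 + 4 \cdot 6\right)\right)^{2} \cdot 1272 = \left(10 + \left(7 + 24\right)\right)^{2} \cdot 1272 = \left(10 + 31\right)^{2} \cdot 1272 = 41^{2} \cdot 1272 = 1681 \cdot 1272 = 2138232$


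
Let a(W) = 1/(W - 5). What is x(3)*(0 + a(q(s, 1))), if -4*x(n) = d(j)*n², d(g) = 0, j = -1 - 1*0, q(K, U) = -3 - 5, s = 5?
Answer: 0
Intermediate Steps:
q(K, U) = -8
a(W) = 1/(-5 + W)
j = -1 (j = -1 + 0 = -1)
x(n) = 0 (x(n) = -0*n² = -¼*0 = 0)
x(3)*(0 + a(q(s, 1))) = 0*(0 + 1/(-5 - 8)) = 0*(0 + 1/(-13)) = 0*(0 - 1/13) = 0*(-1/13) = 0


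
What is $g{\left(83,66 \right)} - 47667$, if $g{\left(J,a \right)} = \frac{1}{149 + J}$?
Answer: $- \frac{11058743}{232} \approx -47667.0$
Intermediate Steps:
$g{\left(83,66 \right)} - 47667 = \frac{1}{149 + 83} - 47667 = \frac{1}{232} - 47667 = - \frac{11058743}{232}$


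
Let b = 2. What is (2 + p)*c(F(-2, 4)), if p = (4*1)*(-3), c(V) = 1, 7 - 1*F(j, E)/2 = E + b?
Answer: -10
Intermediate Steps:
F(j, E) = 10 - 2*E (F(j, E) = 14 - 2*(E + 2) = 14 - 2*(2 + E) = 14 + (-4 - 2*E) = 10 - 2*E)
p = -12 (p = 4*(-3) = -12)
(2 + p)*c(F(-2, 4)) = (2 - 12)*1 = -10*1 = -10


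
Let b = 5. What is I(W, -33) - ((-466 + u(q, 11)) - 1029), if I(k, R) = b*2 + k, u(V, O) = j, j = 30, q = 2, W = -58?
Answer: 1417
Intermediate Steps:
u(V, O) = 30
I(k, R) = 10 + k (I(k, R) = 5*2 + k = 10 + k)
I(W, -33) - ((-466 + u(q, 11)) - 1029) = (10 - 58) - ((-466 + 30) - 1029) = -48 - (-436 - 1029) = -48 - 1*(-1465) = -48 + 1465 = 1417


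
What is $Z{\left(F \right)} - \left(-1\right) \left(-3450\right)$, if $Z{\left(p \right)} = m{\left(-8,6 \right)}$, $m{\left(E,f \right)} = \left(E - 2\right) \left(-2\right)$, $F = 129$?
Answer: $-3430$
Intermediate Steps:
$m{\left(E,f \right)} = 4 - 2 E$ ($m{\left(E,f \right)} = \left(-2 + E\right) \left(-2\right) = 4 - 2 E$)
$Z{\left(p \right)} = 20$ ($Z{\left(p \right)} = 4 - -16 = 4 + 16 = 20$)
$Z{\left(F \right)} - \left(-1\right) \left(-3450\right) = 20 - \left(-1\right) \left(-3450\right) = 20 - 3450 = -3430$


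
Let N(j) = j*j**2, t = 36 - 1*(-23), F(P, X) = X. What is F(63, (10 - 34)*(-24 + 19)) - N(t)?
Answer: -205259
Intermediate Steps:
t = 59 (t = 36 + 23 = 59)
N(j) = j**3
F(63, (10 - 34)*(-24 + 19)) - N(t) = (10 - 34)*(-24 + 19) - 1*59**3 = -24*(-5) - 1*205379 = 120 - 205379 = -205259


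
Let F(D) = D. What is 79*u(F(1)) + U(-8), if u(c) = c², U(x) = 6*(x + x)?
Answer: -17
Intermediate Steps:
U(x) = 12*x (U(x) = 6*(2*x) = 12*x)
79*u(F(1)) + U(-8) = 79*1² + 12*(-8) = 79*1 - 96 = 79 - 96 = -17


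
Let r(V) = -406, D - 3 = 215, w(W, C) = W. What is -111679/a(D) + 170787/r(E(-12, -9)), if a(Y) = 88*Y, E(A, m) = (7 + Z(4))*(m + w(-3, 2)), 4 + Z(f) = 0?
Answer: -1660859741/3894352 ≈ -426.48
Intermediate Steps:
Z(f) = -4 (Z(f) = -4 + 0 = -4)
D = 218 (D = 3 + 215 = 218)
E(A, m) = -9 + 3*m (E(A, m) = (7 - 4)*(m - 3) = 3*(-3 + m) = -9 + 3*m)
-111679/a(D) + 170787/r(E(-12, -9)) = -111679/(88*218) + 170787/(-406) = -111679/19184 + 170787*(-1/406) = -111679*1/19184 - 170787/406 = -111679/19184 - 170787/406 = -1660859741/3894352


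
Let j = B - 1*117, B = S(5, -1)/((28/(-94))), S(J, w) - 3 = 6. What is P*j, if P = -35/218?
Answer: 10305/436 ≈ 23.635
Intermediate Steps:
S(J, w) = 9 (S(J, w) = 3 + 6 = 9)
B = -423/14 (B = 9/((28/(-94))) = 9/((28*(-1/94))) = 9/(-14/47) = 9*(-47/14) = -423/14 ≈ -30.214)
j = -2061/14 (j = -423/14 - 1*117 = -423/14 - 117 = -2061/14 ≈ -147.21)
P = -35/218 (P = -35*1/218 = -35/218 ≈ -0.16055)
P*j = -35/218*(-2061/14) = 10305/436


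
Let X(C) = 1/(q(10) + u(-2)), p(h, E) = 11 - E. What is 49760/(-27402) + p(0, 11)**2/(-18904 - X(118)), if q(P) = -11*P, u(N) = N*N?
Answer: -24880/13701 ≈ -1.8159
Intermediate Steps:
u(N) = N**2
X(C) = -1/106 (X(C) = 1/(-11*10 + (-2)**2) = 1/(-110 + 4) = 1/(-106) = -1/106)
49760/(-27402) + p(0, 11)**2/(-18904 - X(118)) = 49760/(-27402) + (11 - 1*11)**2/(-18904 - 1*(-1/106)) = 49760*(-1/27402) + (11 - 11)**2/(-18904 + 1/106) = -24880/13701 + 0**2/(-2003823/106) = -24880/13701 + 0*(-106/2003823) = -24880/13701 + 0 = -24880/13701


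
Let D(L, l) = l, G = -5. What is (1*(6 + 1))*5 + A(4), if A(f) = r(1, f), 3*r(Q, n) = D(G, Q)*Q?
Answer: 106/3 ≈ 35.333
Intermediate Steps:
r(Q, n) = Q**2/3 (r(Q, n) = (Q*Q)/3 = Q**2/3)
A(f) = 1/3 (A(f) = (1/3)*1**2 = (1/3)*1 = 1/3)
(1*(6 + 1))*5 + A(4) = (1*(6 + 1))*5 + 1/3 = (1*7)*5 + 1/3 = 7*5 + 1/3 = 35 + 1/3 = 106/3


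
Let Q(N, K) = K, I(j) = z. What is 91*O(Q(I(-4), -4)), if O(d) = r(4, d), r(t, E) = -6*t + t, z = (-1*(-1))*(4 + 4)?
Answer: -1820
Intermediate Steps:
z = 8 (z = 1*8 = 8)
r(t, E) = -5*t
I(j) = 8
O(d) = -20 (O(d) = -5*4 = -20)
91*O(Q(I(-4), -4)) = 91*(-20) = -1820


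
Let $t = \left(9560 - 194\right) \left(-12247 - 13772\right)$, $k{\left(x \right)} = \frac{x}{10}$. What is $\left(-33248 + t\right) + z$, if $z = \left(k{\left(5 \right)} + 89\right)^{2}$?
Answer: $- \frac{974876767}{4} \approx -2.4372 \cdot 10^{8}$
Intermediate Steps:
$k{\left(x \right)} = \frac{x}{10}$ ($k{\left(x \right)} = x \frac{1}{10} = \frac{x}{10}$)
$z = \frac{32041}{4}$ ($z = \left(\frac{1}{10} \cdot 5 + 89\right)^{2} = \left(\frac{1}{2} + 89\right)^{2} = \left(\frac{179}{2}\right)^{2} = \frac{32041}{4} \approx 8010.3$)
$t = -243693954$ ($t = 9366 \left(-26019\right) = -243693954$)
$\left(-33248 + t\right) + z = \left(-33248 - 243693954\right) + \frac{32041}{4} = -243727202 + \frac{32041}{4} = - \frac{974876767}{4}$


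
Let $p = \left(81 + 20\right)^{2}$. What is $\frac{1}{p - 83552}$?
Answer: $- \frac{1}{73351} \approx -1.3633 \cdot 10^{-5}$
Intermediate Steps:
$p = 10201$ ($p = 101^{2} = 10201$)
$\frac{1}{p - 83552} = \frac{1}{10201 - 83552} = \frac{1}{-73351} = - \frac{1}{73351}$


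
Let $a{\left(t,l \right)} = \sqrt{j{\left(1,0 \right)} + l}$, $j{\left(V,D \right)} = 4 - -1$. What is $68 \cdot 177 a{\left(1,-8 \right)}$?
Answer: $12036 i \sqrt{3} \approx 20847.0 i$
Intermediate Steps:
$j{\left(V,D \right)} = 5$ ($j{\left(V,D \right)} = 4 + 1 = 5$)
$a{\left(t,l \right)} = \sqrt{5 + l}$
$68 \cdot 177 a{\left(1,-8 \right)} = 68 \cdot 177 \sqrt{5 - 8} = 12036 \sqrt{-3} = 12036 i \sqrt{3}$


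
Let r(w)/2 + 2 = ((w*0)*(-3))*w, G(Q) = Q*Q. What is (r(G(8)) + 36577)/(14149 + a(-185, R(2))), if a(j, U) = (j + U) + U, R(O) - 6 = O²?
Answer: 36573/13984 ≈ 2.6153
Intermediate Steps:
G(Q) = Q²
R(O) = 6 + O²
r(w) = -4 (r(w) = -4 + 2*(((w*0)*(-3))*w) = -4 + 2*((0*(-3))*w) = -4 + 2*(0*w) = -4 + 2*0 = -4 + 0 = -4)
a(j, U) = j + 2*U (a(j, U) = (U + j) + U = j + 2*U)
(r(G(8)) + 36577)/(14149 + a(-185, R(2))) = (-4 + 36577)/(14149 + (-185 + 2*(6 + 2²))) = 36573/(14149 + (-185 + 2*(6 + 4))) = 36573/(14149 + (-185 + 2*10)) = 36573/(14149 + (-185 + 20)) = 36573/(14149 - 165) = 36573/13984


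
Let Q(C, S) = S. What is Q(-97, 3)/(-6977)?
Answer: -3/6977 ≈ -0.00042998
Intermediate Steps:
Q(-97, 3)/(-6977) = 3/(-6977) = 3*(-1/6977) = -3/6977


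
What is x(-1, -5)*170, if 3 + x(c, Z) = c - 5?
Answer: -1530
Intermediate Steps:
x(c, Z) = -8 + c (x(c, Z) = -3 + (c - 5) = -3 + (-5 + c) = -8 + c)
x(-1, -5)*170 = (-8 - 1)*170 = -9*170 = -1530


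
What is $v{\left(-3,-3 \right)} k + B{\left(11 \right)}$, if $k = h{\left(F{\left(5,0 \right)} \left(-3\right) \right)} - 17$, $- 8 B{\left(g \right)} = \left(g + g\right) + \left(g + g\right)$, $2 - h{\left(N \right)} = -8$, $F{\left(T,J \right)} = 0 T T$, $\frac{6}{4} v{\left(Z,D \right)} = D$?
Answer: $\frac{17}{2} \approx 8.5$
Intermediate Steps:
$v{\left(Z,D \right)} = \frac{2 D}{3}$
$F{\left(T,J \right)} = 0$ ($F{\left(T,J \right)} = 0 T = 0$)
$h{\left(N \right)} = 10$ ($h{\left(N \right)} = 2 - -8 = 2 + 8 = 10$)
$B{\left(g \right)} = - \frac{g}{2}$ ($B{\left(g \right)} = - \frac{\left(g + g\right) + \left(g + g\right)}{8} = - \frac{2 g + 2 g}{8} = - \frac{4 g}{8} = - \frac{g}{2}$)
$k = -7$ ($k = 10 - 17 = -7$)
$v{\left(-3,-3 \right)} k + B{\left(11 \right)} = \frac{2}{3} \left(-3\right) \left(-7\right) - \frac{11}{2} = \left(-2\right) \left(-7\right) - \frac{11}{2} = 14 - \frac{11}{2} = \frac{17}{2}$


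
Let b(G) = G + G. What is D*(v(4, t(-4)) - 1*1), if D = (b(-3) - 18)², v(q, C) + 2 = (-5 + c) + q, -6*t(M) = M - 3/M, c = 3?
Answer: -576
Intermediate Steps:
t(M) = 1/(2*M) - M/6 (t(M) = -(M - 3/M)/6 = 1/(2*M) - M/6)
v(q, C) = -4 + q (v(q, C) = -2 + ((-5 + 3) + q) = -2 + (-2 + q) = -4 + q)
b(G) = 2*G
D = 576 (D = (2*(-3) - 18)² = (-6 - 18)² = (-24)² = 576)
D*(v(4, t(-4)) - 1*1) = 576*((-4 + 4) - 1*1) = 576*(0 - 1) = 576*(-1) = -576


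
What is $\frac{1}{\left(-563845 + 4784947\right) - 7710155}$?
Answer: $- \frac{1}{3489053} \approx -2.8661 \cdot 10^{-7}$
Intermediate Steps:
$\frac{1}{\left(-563845 + 4784947\right) - 7710155} = \frac{1}{4221102 - 7710155} = \frac{1}{-3489053} = - \frac{1}{3489053}$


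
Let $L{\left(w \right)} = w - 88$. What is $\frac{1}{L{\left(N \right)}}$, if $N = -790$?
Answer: $- \frac{1}{878} \approx -0.001139$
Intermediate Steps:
$L{\left(w \right)} = -88 + w$ ($L{\left(w \right)} = w - 88 = -88 + w$)
$\frac{1}{L{\left(N \right)}} = \frac{1}{-88 - 790} = \frac{1}{-878} = - \frac{1}{878}$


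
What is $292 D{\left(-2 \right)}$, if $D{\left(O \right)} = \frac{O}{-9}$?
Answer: $\frac{584}{9} \approx 64.889$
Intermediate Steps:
$D{\left(O \right)} = - \frac{O}{9}$ ($D{\left(O \right)} = O \left(- \frac{1}{9}\right) = - \frac{O}{9}$)
$292 D{\left(-2 \right)} = 292 \left(\left(- \frac{1}{9}\right) \left(-2\right)\right) = 292 \cdot \frac{2}{9} = \frac{584}{9}$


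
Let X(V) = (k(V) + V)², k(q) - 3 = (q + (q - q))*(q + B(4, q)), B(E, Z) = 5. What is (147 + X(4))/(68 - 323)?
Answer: -1996/255 ≈ -7.8275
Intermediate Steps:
k(q) = 3 + q*(5 + q) (k(q) = 3 + (q + (q - q))*(q + 5) = 3 + (q + 0)*(5 + q) = 3 + q*(5 + q))
X(V) = (3 + V² + 6*V)² (X(V) = ((3 + V² + 5*V) + V)² = (3 + V² + 6*V)²)
(147 + X(4))/(68 - 323) = (147 + (3 + 4² + 6*4)²)/(68 - 323) = (147 + (3 + 16 + 24)²)/(-255) = (147 + 43²)*(-1/255) = (147 + 1849)*(-1/255) = 1996*(-1/255) = -1996/255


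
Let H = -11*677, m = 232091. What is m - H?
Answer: 239538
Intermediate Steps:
H = -7447
m - H = 232091 - 1*(-7447) = 232091 + 7447 = 239538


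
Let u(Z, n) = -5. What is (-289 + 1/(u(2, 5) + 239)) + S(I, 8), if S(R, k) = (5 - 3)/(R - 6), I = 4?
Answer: -67859/234 ≈ -290.00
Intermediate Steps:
S(R, k) = 2/(-6 + R)
(-289 + 1/(u(2, 5) + 239)) + S(I, 8) = (-289 + 1/(-5 + 239)) + 2/(-6 + 4) = (-289 + 1/234) + 2/(-2) = (-289 + 1/234) + 2*(-½) = -67625/234 - 1 = -67859/234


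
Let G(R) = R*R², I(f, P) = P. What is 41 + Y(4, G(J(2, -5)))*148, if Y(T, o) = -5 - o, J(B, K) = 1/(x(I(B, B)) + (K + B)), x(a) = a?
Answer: -551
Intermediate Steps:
J(B, K) = 1/(K + 2*B) (J(B, K) = 1/(B + (K + B)) = 1/(B + (B + K)) = 1/(K + 2*B))
G(R) = R³
41 + Y(4, G(J(2, -5)))*148 = 41 + (-5 - (1/(-5 + 2*2))³)*148 = 41 + (-5 - (1/(-5 + 4))³)*148 = 41 + (-5 - (1/(-1))³)*148 = 41 + (-5 - 1*(-1)³)*148 = 41 + (-5 - 1*(-1))*148 = 41 + (-5 + 1)*148 = 41 - 4*148 = 41 - 592 = -551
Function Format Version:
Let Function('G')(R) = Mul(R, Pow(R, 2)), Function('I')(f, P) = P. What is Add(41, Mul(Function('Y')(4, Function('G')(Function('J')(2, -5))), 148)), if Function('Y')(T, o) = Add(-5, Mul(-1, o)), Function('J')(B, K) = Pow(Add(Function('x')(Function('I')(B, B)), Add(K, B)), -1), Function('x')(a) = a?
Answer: -551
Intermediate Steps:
Function('J')(B, K) = Pow(Add(K, Mul(2, B)), -1) (Function('J')(B, K) = Pow(Add(B, Add(K, B)), -1) = Pow(Add(B, Add(B, K)), -1) = Pow(Add(K, Mul(2, B)), -1))
Function('G')(R) = Pow(R, 3)
Add(41, Mul(Function('Y')(4, Function('G')(Function('J')(2, -5))), 148)) = Add(41, Mul(Add(-5, Mul(-1, Pow(Pow(Add(-5, Mul(2, 2)), -1), 3))), 148)) = Add(41, Mul(Add(-5, Mul(-1, Pow(Pow(Add(-5, 4), -1), 3))), 148)) = Add(41, Mul(Add(-5, Mul(-1, Pow(Pow(-1, -1), 3))), 148)) = Add(41, Mul(Add(-5, Mul(-1, Pow(-1, 3))), 148)) = Add(41, Mul(Add(-5, Mul(-1, -1)), 148)) = Add(41, Mul(Add(-5, 1), 148)) = Add(41, Mul(-4, 148)) = Add(41, -592) = -551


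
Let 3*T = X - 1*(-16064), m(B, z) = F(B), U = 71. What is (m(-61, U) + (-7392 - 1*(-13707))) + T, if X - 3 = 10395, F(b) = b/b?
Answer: 45410/3 ≈ 15137.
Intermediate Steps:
F(b) = 1
X = 10398 (X = 3 + 10395 = 10398)
m(B, z) = 1
T = 26462/3 (T = (10398 - 1*(-16064))/3 = (10398 + 16064)/3 = (1/3)*26462 = 26462/3 ≈ 8820.7)
(m(-61, U) + (-7392 - 1*(-13707))) + T = (1 + (-7392 - 1*(-13707))) + 26462/3 = (1 + (-7392 + 13707)) + 26462/3 = (1 + 6315) + 26462/3 = 6316 + 26462/3 = 45410/3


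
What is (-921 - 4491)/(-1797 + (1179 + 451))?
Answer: 5412/167 ≈ 32.407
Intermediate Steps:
(-921 - 4491)/(-1797 + (1179 + 451)) = -5412/(-1797 + 1630) = -5412/(-167) = -5412*(-1/167) = 5412/167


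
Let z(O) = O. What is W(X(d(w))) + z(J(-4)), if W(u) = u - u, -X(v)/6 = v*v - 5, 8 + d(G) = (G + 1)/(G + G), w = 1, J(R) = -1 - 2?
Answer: -3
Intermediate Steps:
J(R) = -3
d(G) = -8 + (1 + G)/(2*G) (d(G) = -8 + (G + 1)/(G + G) = -8 + (1 + G)/((2*G)) = -8 + (1 + G)*(1/(2*G)) = -8 + (1 + G)/(2*G))
X(v) = 30 - 6*v² (X(v) = -6*(v*v - 5) = -6*(v² - 5) = -6*(-5 + v²) = 30 - 6*v²)
W(u) = 0
W(X(d(w))) + z(J(-4)) = 0 - 3 = -3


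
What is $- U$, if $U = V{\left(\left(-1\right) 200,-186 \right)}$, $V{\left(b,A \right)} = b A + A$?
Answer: $-37014$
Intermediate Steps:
$V{\left(b,A \right)} = A + A b$ ($V{\left(b,A \right)} = A b + A = A + A b$)
$U = 37014$ ($U = - 186 \left(1 - 200\right) = \left(-186\right) \left(-199\right) = 37014$)
$- U = \left(-1\right) 37014 = -37014$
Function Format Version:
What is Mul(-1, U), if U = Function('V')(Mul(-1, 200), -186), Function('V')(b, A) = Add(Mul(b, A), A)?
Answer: -37014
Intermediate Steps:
Function('V')(b, A) = Add(A, Mul(A, b)) (Function('V')(b, A) = Add(Mul(A, b), A) = Add(A, Mul(A, b)))
U = 37014 (U = Mul(-186, Add(1, Mul(-1, 200))) = Mul(-186, Add(1, -200)) = Mul(-186, -199) = 37014)
Mul(-1, U) = Mul(-1, 37014) = -37014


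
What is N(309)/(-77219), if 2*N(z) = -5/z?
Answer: 5/47721342 ≈ 1.0477e-7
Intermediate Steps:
N(z) = -5/(2*z) (N(z) = (-5/z)/2 = -5/(2*z))
N(309)/(-77219) = -5/2/309/(-77219) = -5/2*1/309*(-1/77219) = -5/618*(-1/77219) = 5/47721342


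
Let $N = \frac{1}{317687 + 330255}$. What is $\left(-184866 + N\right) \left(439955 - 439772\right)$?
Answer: $- \frac{359347337313}{10622} \approx -3.383 \cdot 10^{7}$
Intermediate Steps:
$N = \frac{1}{647942} \approx 1.5433 \cdot 10^{-6}$
$\left(-184866 + N\right) \left(439955 - 439772\right) = \left(-184866 + \frac{1}{647942}\right) \left(439955 - 439772\right) = \left(- \frac{119782445771}{647942}\right) 183 = - \frac{359347337313}{10622}$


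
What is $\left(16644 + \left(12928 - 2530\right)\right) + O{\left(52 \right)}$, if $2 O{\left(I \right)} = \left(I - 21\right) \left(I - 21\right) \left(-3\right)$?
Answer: $\frac{51201}{2} \approx 25601.0$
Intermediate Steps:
$O{\left(I \right)} = - \frac{3 \left(-21 + I\right)^{2}}{2}$ ($O{\left(I \right)} = \frac{\left(I - 21\right) \left(I - 21\right) \left(-3\right)}{2} = \frac{\left(-21 + I\right) \left(-21 + I\right) \left(-3\right)}{2} = \frac{\left(-21 + I\right)^{2} \left(-3\right)}{2} = \frac{\left(-3\right) \left(-21 + I\right)^{2}}{2} = - \frac{3 \left(-21 + I\right)^{2}}{2}$)
$\left(16644 + \left(12928 - 2530\right)\right) + O{\left(52 \right)} = \left(16644 + \left(12928 - 2530\right)\right) - \frac{3 \left(-21 + 52\right)^{2}}{2} = \left(16644 + 10398\right) - \frac{3 \cdot 31^{2}}{2} = 27042 - \frac{2883}{2} = \frac{51201}{2}$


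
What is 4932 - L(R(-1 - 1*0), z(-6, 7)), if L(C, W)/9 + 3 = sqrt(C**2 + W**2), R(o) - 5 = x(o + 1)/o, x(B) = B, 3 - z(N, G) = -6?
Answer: 4959 - 9*sqrt(106) ≈ 4866.3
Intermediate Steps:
z(N, G) = 9 (z(N, G) = 3 - 1*(-6) = 3 + 6 = 9)
R(o) = 5 + (1 + o)/o (R(o) = 5 + (o + 1)/o = 5 + (1 + o)/o)
L(C, W) = -27 + 9*sqrt(C**2 + W**2)
4932 - L(R(-1 - 1*0), z(-6, 7)) = 4932 - (-27 + 9*sqrt((6 + 1/(-1 - 1*0))**2 + 9**2)) = 4932 - (-27 + 9*sqrt((6 + 1/(-1 + 0))**2 + 81)) = 4932 - (-27 + 9*sqrt((6 + 1/(-1))**2 + 81)) = 4932 - (-27 + 9*sqrt((6 - 1)**2 + 81)) = 4932 - (-27 + 9*sqrt(5**2 + 81)) = 4932 - (-27 + 9*sqrt(25 + 81)) = 4932 - (-27 + 9*sqrt(106)) = 4932 + (27 - 9*sqrt(106)) = 4959 - 9*sqrt(106)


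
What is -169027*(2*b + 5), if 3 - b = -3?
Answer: -2873459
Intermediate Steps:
b = 6 (b = 3 - 1*(-3) = 3 + 3 = 6)
-169027*(2*b + 5) = -169027*(2*6 + 5) = -169027*(12 + 5) = -169027*17 = -2873459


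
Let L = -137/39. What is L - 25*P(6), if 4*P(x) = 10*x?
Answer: -14762/39 ≈ -378.51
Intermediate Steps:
L = -137/39 (L = -137*1/39 = -137/39 ≈ -3.5128)
P(x) = 5*x/2 (P(x) = (10*x)/4 = 5*x/2)
L - 25*P(6) = -137/39 - 125*6/2 = -137/39 - 25*15 = -137/39 - 375 = -14762/39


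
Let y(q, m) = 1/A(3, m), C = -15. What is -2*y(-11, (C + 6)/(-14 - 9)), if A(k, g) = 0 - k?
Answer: 2/3 ≈ 0.66667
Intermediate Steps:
A(k, g) = -k
y(q, m) = -1/3 (y(q, m) = 1/(-1*3) = 1/(-3) = -1/3)
-2*y(-11, (C + 6)/(-14 - 9)) = -2*(-1/3) = 2/3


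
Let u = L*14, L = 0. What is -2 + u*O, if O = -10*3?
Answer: -2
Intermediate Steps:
u = 0 (u = 0*14 = 0)
O = -30
-2 + u*O = -2 + 0*(-30) = -2 + 0 = -2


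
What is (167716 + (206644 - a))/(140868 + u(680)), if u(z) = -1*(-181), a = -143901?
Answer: 518261/141049 ≈ 3.6743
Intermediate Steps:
u(z) = 181
(167716 + (206644 - a))/(140868 + u(680)) = (167716 + (206644 - 1*(-143901)))/(140868 + 181) = (167716 + (206644 + 143901))/141049 = (167716 + 350545)*(1/141049) = 518261*(1/141049) = 518261/141049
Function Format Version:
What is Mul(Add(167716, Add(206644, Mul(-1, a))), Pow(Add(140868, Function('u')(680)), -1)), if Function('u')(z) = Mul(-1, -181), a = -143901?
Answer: Rational(518261, 141049) ≈ 3.6743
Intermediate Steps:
Function('u')(z) = 181
Mul(Add(167716, Add(206644, Mul(-1, a))), Pow(Add(140868, Function('u')(680)), -1)) = Mul(Add(167716, Add(206644, Mul(-1, -143901))), Pow(Add(140868, 181), -1)) = Mul(Add(167716, Add(206644, 143901)), Pow(141049, -1)) = Mul(Add(167716, 350545), Rational(1, 141049)) = Mul(518261, Rational(1, 141049)) = Rational(518261, 141049)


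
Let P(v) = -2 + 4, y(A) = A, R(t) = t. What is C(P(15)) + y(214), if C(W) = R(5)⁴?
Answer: 839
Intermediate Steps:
P(v) = 2
C(W) = 625 (C(W) = 5⁴ = 625)
C(P(15)) + y(214) = 625 + 214 = 839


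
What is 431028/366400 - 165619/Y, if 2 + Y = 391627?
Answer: 1081185389/1434914000 ≈ 0.75348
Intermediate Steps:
Y = 391625 (Y = -2 + 391627 = 391625)
431028/366400 - 165619/Y = 431028/366400 - 165619/391625 = 431028*(1/366400) - 165619*1/391625 = 107757/91600 - 165619/391625 = 1081185389/1434914000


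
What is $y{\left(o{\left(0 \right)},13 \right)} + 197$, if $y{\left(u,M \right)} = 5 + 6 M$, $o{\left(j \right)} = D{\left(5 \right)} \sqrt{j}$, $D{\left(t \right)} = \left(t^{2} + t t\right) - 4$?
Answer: $280$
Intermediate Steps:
$D{\left(t \right)} = -4 + 2 t^{2}$ ($D{\left(t \right)} = \left(t^{2} + t^{2}\right) - 4 = 2 t^{2} - 4 = -4 + 2 t^{2}$)
$o{\left(j \right)} = 46 \sqrt{j}$ ($o{\left(j \right)} = \left(-4 + 2 \cdot 5^{2}\right) \sqrt{j} = \left(-4 + 2 \cdot 25\right) \sqrt{j} = \left(-4 + 50\right) \sqrt{j} = 46 \sqrt{j}$)
$y{\left(o{\left(0 \right)},13 \right)} + 197 = \left(5 + 6 \cdot 13\right) + 197 = \left(5 + 78\right) + 197 = 83 + 197 = 280$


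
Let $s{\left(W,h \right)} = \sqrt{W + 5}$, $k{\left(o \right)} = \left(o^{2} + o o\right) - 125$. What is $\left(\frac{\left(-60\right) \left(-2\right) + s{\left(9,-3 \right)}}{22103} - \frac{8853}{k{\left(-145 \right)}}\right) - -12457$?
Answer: $\frac{295982462944}{23760725} + \frac{\sqrt{14}}{22103} \approx 12457.0$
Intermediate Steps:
$k{\left(o \right)} = -125 + 2 o^{2}$ ($k{\left(o \right)} = \left(o^{2} + o^{2}\right) - 125 = 2 o^{2} - 125 = -125 + 2 o^{2}$)
$s{\left(W,h \right)} = \sqrt{5 + W}$
$\left(\frac{\left(-60\right) \left(-2\right) + s{\left(9,-3 \right)}}{22103} - \frac{8853}{k{\left(-145 \right)}}\right) - -12457 = \left(\frac{\left(-60\right) \left(-2\right) + \sqrt{5 + 9}}{22103} - \frac{8853}{-125 + 2 \left(-145\right)^{2}}\right) - -12457 = \left(\left(120 + \sqrt{14}\right) \frac{1}{22103} - \frac{8853}{-125 + 2 \cdot 21025}\right) + 12457 = \left(\left(\frac{120}{22103} + \frac{\sqrt{14}}{22103}\right) - \frac{8853}{-125 + 42050}\right) + 12457 = \left(\left(\frac{120}{22103} + \frac{\sqrt{14}}{22103}\right) - \frac{8853}{41925}\right) + 12457 = \left(\left(\frac{120}{22103} + \frac{\sqrt{14}}{22103}\right) - \frac{227}{1075}\right) + 12457 = \left(- \frac{4888381}{23760725} + \frac{\sqrt{14}}{22103}\right) + 12457 = \frac{295982462944}{23760725} + \frac{\sqrt{14}}{22103}$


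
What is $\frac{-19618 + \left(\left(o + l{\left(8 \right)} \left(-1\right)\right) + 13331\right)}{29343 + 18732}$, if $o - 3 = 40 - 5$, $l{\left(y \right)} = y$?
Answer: $- \frac{6257}{48075} \approx -0.13015$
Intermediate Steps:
$o = 38$ ($o = 3 + \left(40 - 5\right) = 3 + 35 = 38$)
$\frac{-19618 + \left(\left(o + l{\left(8 \right)} \left(-1\right)\right) + 13331\right)}{29343 + 18732} = \frac{-19618 + \left(\left(38 + 8 \left(-1\right)\right) + 13331\right)}{29343 + 18732} = \frac{-19618 + \left(\left(38 - 8\right) + 13331\right)}{48075} = \left(-19618 + \left(30 + 13331\right)\right) \frac{1}{48075} = \left(-19618 + 13361\right) \frac{1}{48075} = \left(-6257\right) \frac{1}{48075} = - \frac{6257}{48075}$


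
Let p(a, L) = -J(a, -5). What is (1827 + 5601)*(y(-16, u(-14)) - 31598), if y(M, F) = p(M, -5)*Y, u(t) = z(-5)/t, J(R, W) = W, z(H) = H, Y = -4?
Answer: -234858504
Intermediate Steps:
p(a, L) = 5 (p(a, L) = -1*(-5) = 5)
u(t) = -5/t
y(M, F) = -20 (y(M, F) = 5*(-4) = -20)
(1827 + 5601)*(y(-16, u(-14)) - 31598) = (1827 + 5601)*(-20 - 31598) = 7428*(-31618) = -234858504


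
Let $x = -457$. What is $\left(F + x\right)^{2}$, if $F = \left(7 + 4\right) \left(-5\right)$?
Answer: $262144$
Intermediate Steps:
$F = -55$ ($F = 11 \left(-5\right) = -55$)
$\left(F + x\right)^{2} = \left(-55 - 457\right)^{2} = \left(-512\right)^{2} = 262144$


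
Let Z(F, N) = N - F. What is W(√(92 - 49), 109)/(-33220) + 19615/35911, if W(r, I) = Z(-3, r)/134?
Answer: 87315672467/159857098280 - √43/4451480 ≈ 0.54621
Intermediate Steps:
W(r, I) = 3/134 + r/134 (W(r, I) = (r - 1*(-3))/134 = (r + 3)*(1/134) = (3 + r)*(1/134) = 3/134 + r/134)
W(√(92 - 49), 109)/(-33220) + 19615/35911 = (3/134 + √(92 - 49)/134)/(-33220) + 19615/35911 = (3/134 + √43/134)*(-1/33220) + 19615*(1/35911) = (-3/4451480 - √43/4451480) + 19615/35911 = 87315672467/159857098280 - √43/4451480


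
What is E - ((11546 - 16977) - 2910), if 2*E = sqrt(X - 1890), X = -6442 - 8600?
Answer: 8341 + I*sqrt(4233) ≈ 8341.0 + 65.062*I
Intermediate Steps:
X = -15042
E = I*sqrt(4233) (E = sqrt(-15042 - 1890)/2 = sqrt(-16932)/2 = (2*I*sqrt(4233))/2 = I*sqrt(4233) ≈ 65.062*I)
E - ((11546 - 16977) - 2910) = I*sqrt(4233) - ((11546 - 16977) - 2910) = I*sqrt(4233) - (-5431 - 2910) = I*sqrt(4233) - 1*(-8341) = I*sqrt(4233) + 8341 = 8341 + I*sqrt(4233)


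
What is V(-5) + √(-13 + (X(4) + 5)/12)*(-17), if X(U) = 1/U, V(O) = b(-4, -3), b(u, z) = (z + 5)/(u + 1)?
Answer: -⅔ - 17*I*√201/4 ≈ -0.66667 - 60.254*I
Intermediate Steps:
b(u, z) = (5 + z)/(1 + u)
V(O) = -⅔ (V(O) = (5 - 3)/(1 - 4) = 2/(-3) = -⅓*2 = -⅔)
V(-5) + √(-13 + (X(4) + 5)/12)*(-17) = -⅔ + √(-13 + (1/4 + 5)/12)*(-17) = -⅔ + √(-13 + (¼ + 5)*(1/12))*(-17) = -⅔ + √(-13 + (21/4)*(1/12))*(-17) = -⅔ + √(-13 + 7/16)*(-17) = -⅔ + √(-201/16)*(-17) = -⅔ + (I*√201/4)*(-17) = -⅔ - 17*I*√201/4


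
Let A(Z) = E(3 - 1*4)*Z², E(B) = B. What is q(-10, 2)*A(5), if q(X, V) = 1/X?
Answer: 5/2 ≈ 2.5000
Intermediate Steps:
A(Z) = -Z² (A(Z) = (3 - 1*4)*Z² = (3 - 4)*Z² = -Z²)
q(-10, 2)*A(5) = (-1*5²)/(-10) = -(-1)*25/10 = -⅒*(-25) = 5/2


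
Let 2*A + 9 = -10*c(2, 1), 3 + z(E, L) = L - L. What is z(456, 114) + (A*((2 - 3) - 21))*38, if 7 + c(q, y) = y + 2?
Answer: -12961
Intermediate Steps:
z(E, L) = -3 (z(E, L) = -3 + (L - L) = -3 + 0 = -3)
c(q, y) = -5 + y (c(q, y) = -7 + (y + 2) = -7 + (2 + y) = -5 + y)
A = 31/2 (A = -9/2 + (-10*(-5 + 1))/2 = -9/2 + (-10*(-4))/2 = -9/2 + (1/2)*40 = -9/2 + 20 = 31/2 ≈ 15.500)
z(456, 114) + (A*((2 - 3) - 21))*38 = -3 + (31*((2 - 3) - 21)/2)*38 = -3 + (31*(-1 - 21)/2)*38 = -3 + ((31/2)*(-22))*38 = -3 - 341*38 = -3 - 12958 = -12961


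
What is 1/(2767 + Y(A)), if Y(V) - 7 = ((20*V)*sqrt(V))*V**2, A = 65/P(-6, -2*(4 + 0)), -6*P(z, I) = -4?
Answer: -22192/268029309858361267 + 74148750*sqrt(390)/268029309858361267 ≈ 5.4632e-9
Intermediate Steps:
P(z, I) = 2/3 (P(z, I) = -1/6*(-4) = 2/3)
A = 195/2 (A = 65/(2/3) = 65*(3/2) = 195/2 ≈ 97.500)
Y(V) = 7 + 20*V**(7/2) (Y(V) = 7 + ((20*V)*sqrt(V))*V**2 = 7 + (20*V**(3/2))*V**2 = 7 + 20*V**(7/2))
1/(2767 + Y(A)) = 1/(2767 + (7 + 20*(195/2)**(7/2))) = 1/(2767 + (7 + 20*(7414875*sqrt(390)/16))) = 1/(2767 + (7 + 37074375*sqrt(390)/4)) = 1/(2774 + 37074375*sqrt(390)/4)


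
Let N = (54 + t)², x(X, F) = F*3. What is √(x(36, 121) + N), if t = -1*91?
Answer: 2*√433 ≈ 41.617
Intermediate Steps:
t = -91
x(X, F) = 3*F
N = 1369 (N = (54 - 91)² = (-37)² = 1369)
√(x(36, 121) + N) = √(3*121 + 1369) = √(363 + 1369) = √1732 = 2*√433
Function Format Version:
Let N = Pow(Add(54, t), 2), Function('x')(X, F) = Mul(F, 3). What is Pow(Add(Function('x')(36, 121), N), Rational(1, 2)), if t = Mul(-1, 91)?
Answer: Mul(2, Pow(433, Rational(1, 2))) ≈ 41.617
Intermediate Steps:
t = -91
Function('x')(X, F) = Mul(3, F)
N = 1369 (N = Pow(Add(54, -91), 2) = Pow(-37, 2) = 1369)
Pow(Add(Function('x')(36, 121), N), Rational(1, 2)) = Pow(Add(Mul(3, 121), 1369), Rational(1, 2)) = Pow(Add(363, 1369), Rational(1, 2)) = Pow(1732, Rational(1, 2)) = Mul(2, Pow(433, Rational(1, 2)))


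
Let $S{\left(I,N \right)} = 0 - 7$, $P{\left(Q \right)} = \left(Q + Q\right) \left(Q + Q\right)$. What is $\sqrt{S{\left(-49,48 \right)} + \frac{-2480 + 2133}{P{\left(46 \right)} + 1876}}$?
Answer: $\frac{i \sqrt{187999295}}{5170} \approx 2.6521 i$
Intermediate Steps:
$P{\left(Q \right)} = 4 Q^{2}$ ($P{\left(Q \right)} = 2 Q 2 Q = 4 Q^{2}$)
$S{\left(I,N \right)} = -7$
$\sqrt{S{\left(-49,48 \right)} + \frac{-2480 + 2133}{P{\left(46 \right)} + 1876}} = \sqrt{-7 + \frac{-2480 + 2133}{4 \cdot 46^{2} + 1876}} = \sqrt{-7 - \frac{347}{4 \cdot 2116 + 1876}} = \sqrt{-7 - \frac{347}{8464 + 1876}} = \sqrt{-7 - \frac{347}{10340}} = \sqrt{- \frac{72727}{10340}} = \frac{i \sqrt{187999295}}{5170}$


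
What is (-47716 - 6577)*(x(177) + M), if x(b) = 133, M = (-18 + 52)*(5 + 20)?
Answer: -53370019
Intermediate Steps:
M = 850 (M = 34*25 = 850)
(-47716 - 6577)*(x(177) + M) = (-47716 - 6577)*(133 + 850) = -54293*983 = -53370019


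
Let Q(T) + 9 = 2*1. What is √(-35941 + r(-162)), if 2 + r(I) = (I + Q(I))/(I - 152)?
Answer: I*√3543782962/314 ≈ 189.58*I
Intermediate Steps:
Q(T) = -7 (Q(T) = -9 + 2*1 = -9 + 2 = -7)
r(I) = -2 + (-7 + I)/(-152 + I) (r(I) = -2 + (I - 7)/(I - 152) = -2 + (-7 + I)/(-152 + I))
√(-35941 + r(-162)) = √(-35941 + (297 - 1*(-162))/(-152 - 162)) = √(-35941 + (297 + 162)/(-314)) = √(-35941 - 1/314*459) = √(-35941 - 459/314) = √(-11285933/314) = I*√3543782962/314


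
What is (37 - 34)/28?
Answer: 3/28 ≈ 0.10714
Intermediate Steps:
(37 - 34)/28 = 3*(1/28) = 3/28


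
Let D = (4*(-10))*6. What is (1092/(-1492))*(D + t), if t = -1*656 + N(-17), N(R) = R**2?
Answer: 165711/373 ≈ 444.27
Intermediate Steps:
t = -367 (t = -1*656 + (-17)**2 = -656 + 289 = -367)
D = -240 (D = -40*6 = -240)
(1092/(-1492))*(D + t) = (1092/(-1492))*(-240 - 367) = (1092*(-1/1492))*(-607) = -273/373*(-607) = 165711/373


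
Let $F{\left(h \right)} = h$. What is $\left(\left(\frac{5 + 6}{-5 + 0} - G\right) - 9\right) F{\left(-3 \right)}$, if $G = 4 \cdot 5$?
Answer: $\frac{468}{5} \approx 93.6$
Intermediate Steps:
$G = 20$
$\left(\left(\frac{5 + 6}{-5 + 0} - G\right) - 9\right) F{\left(-3 \right)} = \left(\left(\frac{5 + 6}{-5 + 0} - 20\right) - 9\right) \left(-3\right) = \left(\left(\frac{11}{-5} - 20\right) - 9\right) \left(-3\right) = \left(\left(11 \left(- \frac{1}{5}\right) - 20\right) - 9\right) \left(-3\right) = \left(\left(- \frac{11}{5} - 20\right) - 9\right) \left(-3\right) = \left(- \frac{111}{5} - 9\right) \left(-3\right) = \left(- \frac{156}{5}\right) \left(-3\right) = \frac{468}{5}$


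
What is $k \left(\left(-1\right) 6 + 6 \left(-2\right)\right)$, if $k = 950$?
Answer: $-17100$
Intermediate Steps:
$k \left(\left(-1\right) 6 + 6 \left(-2\right)\right) = 950 \left(\left(-1\right) 6 + 6 \left(-2\right)\right) = 950 \left(-6 - 12\right) = 950 \left(-18\right) = -17100$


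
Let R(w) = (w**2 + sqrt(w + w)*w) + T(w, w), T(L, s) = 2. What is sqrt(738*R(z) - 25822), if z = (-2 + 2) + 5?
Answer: sqrt(-5896 + 3690*sqrt(10)) ≈ 75.979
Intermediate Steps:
z = 5 (z = 0 + 5 = 5)
R(w) = 2 + w**2 + sqrt(2)*w**(3/2) (R(w) = (w**2 + sqrt(w + w)*w) + 2 = (w**2 + sqrt(2*w)*w) + 2 = (w**2 + (sqrt(2)*sqrt(w))*w) + 2 = (w**2 + sqrt(2)*w**(3/2)) + 2 = 2 + w**2 + sqrt(2)*w**(3/2))
sqrt(738*R(z) - 25822) = sqrt(738*(2 + 5**2 + sqrt(2)*5**(3/2)) - 25822) = sqrt(738*(2 + 25 + sqrt(2)*(5*sqrt(5))) - 25822) = sqrt(738*(2 + 25 + 5*sqrt(10)) - 25822) = sqrt(738*(27 + 5*sqrt(10)) - 25822) = sqrt((19926 + 3690*sqrt(10)) - 25822) = sqrt(-5896 + 3690*sqrt(10))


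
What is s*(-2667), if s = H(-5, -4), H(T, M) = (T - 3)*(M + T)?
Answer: -192024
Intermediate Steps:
H(T, M) = (-3 + T)*(M + T)
s = 72 (s = (-5)² - 3*(-4) - 3*(-5) - 4*(-5) = 25 + 12 + 15 + 20 = 72)
s*(-2667) = 72*(-2667) = -192024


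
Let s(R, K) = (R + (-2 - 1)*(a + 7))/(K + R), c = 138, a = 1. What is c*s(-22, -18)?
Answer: 1587/10 ≈ 158.70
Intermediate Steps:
s(R, K) = (-24 + R)/(K + R) (s(R, K) = (R + (-2 - 1)*(1 + 7))/(K + R) = (R - 3*8)/(K + R) = (R - 24)/(K + R) = (-24 + R)/(K + R))
c*s(-22, -18) = 138*((-24 - 22)/(-18 - 22)) = 138*(-46/(-40)) = 138*(-1/40*(-46)) = 138*(23/20) = 1587/10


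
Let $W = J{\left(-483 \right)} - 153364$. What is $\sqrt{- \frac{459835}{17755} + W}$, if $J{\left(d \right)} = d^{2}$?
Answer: $\frac{2 \sqrt{251873946277}}{3551} \approx 282.66$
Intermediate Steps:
$W = 79925$ ($W = \left(-483\right)^{2} - 153364 = 233289 - 153364 = 79925$)
$\sqrt{- \frac{459835}{17755} + W} = \sqrt{- \frac{459835}{17755} + 79925} = \sqrt{\left(-459835\right) \frac{1}{17755} + 79925} = \sqrt{- \frac{91967}{3551} + 79925} = \sqrt{\frac{283721708}{3551}} = \frac{2 \sqrt{251873946277}}{3551}$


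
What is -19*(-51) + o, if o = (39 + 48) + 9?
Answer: 1065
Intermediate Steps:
o = 96 (o = 87 + 9 = 96)
-19*(-51) + o = -19*(-51) + 96 = 969 + 96 = 1065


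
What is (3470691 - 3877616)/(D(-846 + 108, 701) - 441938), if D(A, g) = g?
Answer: 406925/441237 ≈ 0.92224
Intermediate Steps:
(3470691 - 3877616)/(D(-846 + 108, 701) - 441938) = (3470691 - 3877616)/(701 - 441938) = -406925/(-441237) = -406925*(-1/441237) = 406925/441237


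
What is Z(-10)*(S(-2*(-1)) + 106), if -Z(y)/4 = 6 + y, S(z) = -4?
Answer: 1632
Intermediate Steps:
Z(y) = -24 - 4*y (Z(y) = -4*(6 + y) = -24 - 4*y)
Z(-10)*(S(-2*(-1)) + 106) = (-24 - 4*(-10))*(-4 + 106) = (-24 + 40)*102 = 16*102 = 1632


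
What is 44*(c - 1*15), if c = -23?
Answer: -1672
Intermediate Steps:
44*(c - 1*15) = 44*(-23 - 1*15) = 44*(-23 - 15) = 44*(-38) = -1672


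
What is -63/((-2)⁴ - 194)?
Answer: 63/178 ≈ 0.35393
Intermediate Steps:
-63/((-2)⁴ - 194) = -63/(16 - 194) = -63/(-178) = -1/178*(-63) = 63/178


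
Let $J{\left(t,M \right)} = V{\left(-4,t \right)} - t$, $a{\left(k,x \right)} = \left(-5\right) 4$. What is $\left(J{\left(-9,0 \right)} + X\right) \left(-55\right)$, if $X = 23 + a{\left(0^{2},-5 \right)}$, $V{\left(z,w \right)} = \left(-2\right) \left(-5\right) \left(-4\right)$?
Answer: $1540$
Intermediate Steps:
$V{\left(z,w \right)} = -40$ ($V{\left(z,w \right)} = 10 \left(-4\right) = -40$)
$a{\left(k,x \right)} = -20$
$X = 3$ ($X = 23 - 20 = 3$)
$J{\left(t,M \right)} = -40 - t$
$\left(J{\left(-9,0 \right)} + X\right) \left(-55\right) = \left(\left(-40 - -9\right) + 3\right) \left(-55\right) = \left(\left(-40 + 9\right) + 3\right) \left(-55\right) = \left(-31 + 3\right) \left(-55\right) = \left(-28\right) \left(-55\right) = 1540$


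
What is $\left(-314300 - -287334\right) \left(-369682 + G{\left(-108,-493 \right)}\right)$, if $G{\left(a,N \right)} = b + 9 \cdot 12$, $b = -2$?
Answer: $9965986416$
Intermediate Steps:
$G{\left(a,N \right)} = 106$ ($G{\left(a,N \right)} = -2 + 9 \cdot 12 = -2 + 108 = 106$)
$\left(-314300 - -287334\right) \left(-369682 + G{\left(-108,-493 \right)}\right) = \left(-314300 - -287334\right) \left(-369682 + 106\right) = \left(-314300 + 287334\right) \left(-369576\right) = \left(-26966\right) \left(-369576\right) = 9965986416$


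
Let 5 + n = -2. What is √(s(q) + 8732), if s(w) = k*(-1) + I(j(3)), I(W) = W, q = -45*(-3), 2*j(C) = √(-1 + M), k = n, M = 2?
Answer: √34958/2 ≈ 93.485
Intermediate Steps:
n = -7 (n = -5 - 2 = -7)
k = -7
j(C) = ½ (j(C) = √(-1 + 2)/2 = √1/2 = (½)*1 = ½)
q = 135
s(w) = 15/2 (s(w) = -7*(-1) + ½ = 7 + ½ = 15/2)
√(s(q) + 8732) = √(15/2 + 8732) = √(17479/2) = √34958/2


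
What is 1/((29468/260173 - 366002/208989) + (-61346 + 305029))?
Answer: 54373295097/13249758603771757 ≈ 4.1037e-6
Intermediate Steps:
1/((29468/260173 - 366002/208989) + (-61346 + 305029)) = 1/((29468*(1/260173) - 366002*1/208989) + 243683) = 1/((29468/260173 - 366002/208989) + 243683) = 1/(-89065350494/54373295097 + 243683) = 1/(13249758603771757/54373295097) = 54373295097/13249758603771757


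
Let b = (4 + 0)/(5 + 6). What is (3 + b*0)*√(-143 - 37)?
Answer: 18*I*√5 ≈ 40.249*I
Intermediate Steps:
b = 4/11 ≈ 0.36364
(3 + b*0)*√(-143 - 37) = (3 + (4/11)*0)*√(-143 - 37) = (3 + 0)*√(-180) = 3*(6*I*√5) = 18*I*√5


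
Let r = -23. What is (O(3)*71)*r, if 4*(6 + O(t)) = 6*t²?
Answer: -24495/2 ≈ -12248.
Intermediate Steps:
O(t) = -6 + 3*t²/2 (O(t) = -6 + (6*t²)/4 = -6 + 3*t²/2)
(O(3)*71)*r = ((-6 + (3/2)*3²)*71)*(-23) = ((-6 + (3/2)*9)*71)*(-23) = ((-6 + 27/2)*71)*(-23) = ((15/2)*71)*(-23) = (1065/2)*(-23) = -24495/2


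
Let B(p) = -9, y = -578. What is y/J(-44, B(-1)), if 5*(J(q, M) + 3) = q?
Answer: 2890/59 ≈ 48.983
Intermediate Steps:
J(q, M) = -3 + q/5
y/J(-44, B(-1)) = -578/(-3 + (1/5)*(-44)) = -578/(-3 - 44/5) = -578/(-59/5) = -578*(-5/59) = 2890/59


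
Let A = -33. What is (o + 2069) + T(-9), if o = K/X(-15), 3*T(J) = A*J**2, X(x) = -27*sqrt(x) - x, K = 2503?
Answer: 878935/744 + 7509*I*sqrt(15)/1240 ≈ 1181.4 + 23.453*I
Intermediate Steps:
X(x) = -x - 27*sqrt(x)
T(J) = -11*J**2 (T(J) = (-33*J**2)/3 = -11*J**2)
o = 2503/(15 - 27*I*sqrt(15)) (o = 2503/(-1*(-15) - 27*I*sqrt(15)) = 2503/(15 - 27*I*sqrt(15)) ≈ 3.3642 + 23.453*I)
(o + 2069) + T(-9) = ((2503/744 + 7509*I*sqrt(15)/1240) + 2069) - 11*(-9)**2 = (1541839/744 + 7509*I*sqrt(15)/1240) - 11*81 = (1541839/744 + 7509*I*sqrt(15)/1240) - 891 = 878935/744 + 7509*I*sqrt(15)/1240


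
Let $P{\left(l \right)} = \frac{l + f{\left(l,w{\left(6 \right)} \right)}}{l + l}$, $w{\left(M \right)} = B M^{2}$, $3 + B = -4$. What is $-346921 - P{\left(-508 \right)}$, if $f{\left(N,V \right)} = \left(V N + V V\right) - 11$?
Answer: $- \frac{352280735}{1016} \approx -3.4673 \cdot 10^{5}$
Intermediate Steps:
$B = -7$ ($B = -3 - 4 = -7$)
$w{\left(M \right)} = - 7 M^{2}$
$f{\left(N,V \right)} = -11 + V^{2} + N V$ ($f{\left(N,V \right)} = \left(N V + V^{2}\right) - 11 = \left(V^{2} + N V\right) - 11 = -11 + V^{2} + N V$)
$P{\left(l \right)} = \frac{63493 - 251 l}{2 l}$ ($P{\left(l \right)} = \frac{l + \left(-11 + \left(- 7 \cdot 6^{2}\right)^{2} + l \left(- 7 \cdot 6^{2}\right)\right)}{l + l} = \frac{l + \left(-11 + \left(\left(-7\right) 36\right)^{2} + l \left(\left(-7\right) 36\right)\right)}{2 l} = \left(l + \left(-11 + \left(-252\right)^{2} + l \left(-252\right)\right)\right) \frac{1}{2 l} = \left(l - \left(-63493 + 252 l\right)\right) \frac{1}{2 l} = \left(63493 - 251 l\right) \frac{1}{2 l} = \frac{63493 - 251 l}{2 l}$)
$-346921 - P{\left(-508 \right)} = -346921 - \frac{63493 - -127508}{2 \left(-508\right)} = -346921 - \frac{1}{2} \left(- \frac{1}{508}\right) \left(63493 + 127508\right) = -346921 - \frac{1}{2} \left(- \frac{1}{508}\right) 191001 = -346921 - - \frac{191001}{1016} = -346921 + \frac{191001}{1016} = - \frac{352280735}{1016}$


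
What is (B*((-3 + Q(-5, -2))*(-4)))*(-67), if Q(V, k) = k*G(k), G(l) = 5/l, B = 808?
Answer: 433088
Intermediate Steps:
Q(V, k) = 5 (Q(V, k) = k*(5/k) = 5)
(B*((-3 + Q(-5, -2))*(-4)))*(-67) = (808*((-3 + 5)*(-4)))*(-67) = (808*(2*(-4)))*(-67) = (808*(-8))*(-67) = -6464*(-67) = 433088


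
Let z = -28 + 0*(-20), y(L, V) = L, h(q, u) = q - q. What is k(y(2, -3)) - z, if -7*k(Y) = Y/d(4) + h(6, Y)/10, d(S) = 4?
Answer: 391/14 ≈ 27.929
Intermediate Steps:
h(q, u) = 0
k(Y) = -Y/28 (k(Y) = -(Y/4 + 0/10)/7 = -(Y*(¼) + 0*(⅒))/7 = -(Y/4 + 0)/7 = -Y/28)
z = -28 (z = -28 + 0 = -28)
k(y(2, -3)) - z = -1/28*2 - 1*(-28) = -1/14 + 28 = 391/14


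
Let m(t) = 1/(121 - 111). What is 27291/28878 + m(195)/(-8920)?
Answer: 405721387/429319600 ≈ 0.94503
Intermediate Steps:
m(t) = 1/10
27291/28878 + m(195)/(-8920) = 27291/28878 + (1/10)/(-8920) = 27291*(1/28878) + (1/10)*(-1/8920) = 9097/9626 - 1/89200 = 405721387/429319600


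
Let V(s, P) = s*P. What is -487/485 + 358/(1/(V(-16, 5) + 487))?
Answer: 70666923/485 ≈ 1.4571e+5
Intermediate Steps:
V(s, P) = P*s
-487/485 + 358/(1/(V(-16, 5) + 487)) = -487/485 + 358/(1/(5*(-16) + 487)) = -487*1/485 + 358/(1/(-80 + 487)) = -487/485 + 358/(1/407) = -487/485 + 358*407 = -487/485 + 145706 = 70666923/485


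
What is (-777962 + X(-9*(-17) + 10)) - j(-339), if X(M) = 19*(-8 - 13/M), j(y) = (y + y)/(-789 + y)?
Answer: -23844590271/30644 ≈ -7.7812e+5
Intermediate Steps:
j(y) = 2*y/(-789 + y) (j(y) = (2*y)/(-789 + y) = 2*y/(-789 + y))
X(M) = -152 - 247/M
(-777962 + X(-9*(-17) + 10)) - j(-339) = (-777962 + (-152 - 247/(-9*(-17) + 10))) - 2*(-339)/(-789 - 339) = (-777962 + (-152 - 247/(153 + 10))) - 2*(-339)/(-1128) = (-777962 + (-152 - 247/163)) - 2*(-339)*(-1)/1128 = (-777962 + (-152 - 247*1/163)) - 1*113/188 = (-777962 + (-152 - 247/163)) - 113/188 = (-777962 - 25023/163) - 113/188 = -126832829/163 - 113/188 = -23844590271/30644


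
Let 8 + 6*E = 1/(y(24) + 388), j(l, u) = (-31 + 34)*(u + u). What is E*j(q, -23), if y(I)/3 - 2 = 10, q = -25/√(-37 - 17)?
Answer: 77993/424 ≈ 183.95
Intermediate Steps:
q = 25*I*√6/18 (q = -25*(-I*√6/18) = -(-25)*I*√6/18 = 25*I*√6/18 ≈ 3.4021*I)
y(I) = 36 (y(I) = 6 + 3*10 = 6 + 30 = 36)
j(l, u) = 6*u (j(l, u) = 3*(2*u) = 6*u)
E = -3391/2544 (E = -4/3 + 1/(6*(36 + 388)) = -4/3 + (⅙)/424 = -4/3 + (⅙)*(1/424) = -4/3 + 1/2544 = -3391/2544 ≈ -1.3329)
E*j(q, -23) = -3391*(-23)/424 = -3391/2544*(-138) = 77993/424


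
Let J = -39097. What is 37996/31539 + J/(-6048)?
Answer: 487626697/63582624 ≈ 7.6692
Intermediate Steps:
37996/31539 + J/(-6048) = 37996/31539 - 39097/(-6048) = 37996*(1/31539) - 39097*(-1/6048) = 37996/31539 + 39097/6048 = 487626697/63582624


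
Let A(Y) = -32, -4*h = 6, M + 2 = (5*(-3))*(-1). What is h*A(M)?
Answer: 48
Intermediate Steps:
M = 13 (M = -2 + (5*(-3))*(-1) = -2 - 15*(-1) = -2 + 15 = 13)
h = -3/2 (h = -¼*6 = -3/2 ≈ -1.5000)
h*A(M) = -3/2*(-32) = 48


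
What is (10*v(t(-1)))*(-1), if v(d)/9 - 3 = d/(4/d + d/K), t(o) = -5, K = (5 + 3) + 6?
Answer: -5930/9 ≈ -658.89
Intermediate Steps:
K = 14 (K = 8 + 6 = 14)
v(d) = 27 + 9*d/(4/d + d/14) (v(d) = 27 + 9*(d/(4/d + d/14)) = 27 + 9*d/(4/d + d/14))
(10*v(t(-1)))*(-1) = (10*(9*(168 + 17*(-5)²)/(56 + (-5)²)))*(-1) = (10*(9*(168 + 17*25)/(56 + 25)))*(-1) = (10*(9*(168 + 425)/81))*(-1) = (10*(9*(1/81)*593))*(-1) = (10*(593/9))*(-1) = (5930/9)*(-1) = -5930/9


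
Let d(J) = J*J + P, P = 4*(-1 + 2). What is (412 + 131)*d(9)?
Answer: 46155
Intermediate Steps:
P = 4 (P = 4*1 = 4)
d(J) = 4 + J² (d(J) = J*J + 4 = J² + 4 = 4 + J²)
(412 + 131)*d(9) = (412 + 131)*(4 + 9²) = 543*(4 + 81) = 543*85 = 46155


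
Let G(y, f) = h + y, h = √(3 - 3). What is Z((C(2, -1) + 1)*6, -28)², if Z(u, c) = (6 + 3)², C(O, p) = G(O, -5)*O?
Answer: 6561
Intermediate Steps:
h = 0 (h = √0 = 0)
G(y, f) = y (G(y, f) = 0 + y = y)
C(O, p) = O² (C(O, p) = O*O = O²)
Z(u, c) = 81 (Z(u, c) = 9² = 81)
Z((C(2, -1) + 1)*6, -28)² = 81² = 6561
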